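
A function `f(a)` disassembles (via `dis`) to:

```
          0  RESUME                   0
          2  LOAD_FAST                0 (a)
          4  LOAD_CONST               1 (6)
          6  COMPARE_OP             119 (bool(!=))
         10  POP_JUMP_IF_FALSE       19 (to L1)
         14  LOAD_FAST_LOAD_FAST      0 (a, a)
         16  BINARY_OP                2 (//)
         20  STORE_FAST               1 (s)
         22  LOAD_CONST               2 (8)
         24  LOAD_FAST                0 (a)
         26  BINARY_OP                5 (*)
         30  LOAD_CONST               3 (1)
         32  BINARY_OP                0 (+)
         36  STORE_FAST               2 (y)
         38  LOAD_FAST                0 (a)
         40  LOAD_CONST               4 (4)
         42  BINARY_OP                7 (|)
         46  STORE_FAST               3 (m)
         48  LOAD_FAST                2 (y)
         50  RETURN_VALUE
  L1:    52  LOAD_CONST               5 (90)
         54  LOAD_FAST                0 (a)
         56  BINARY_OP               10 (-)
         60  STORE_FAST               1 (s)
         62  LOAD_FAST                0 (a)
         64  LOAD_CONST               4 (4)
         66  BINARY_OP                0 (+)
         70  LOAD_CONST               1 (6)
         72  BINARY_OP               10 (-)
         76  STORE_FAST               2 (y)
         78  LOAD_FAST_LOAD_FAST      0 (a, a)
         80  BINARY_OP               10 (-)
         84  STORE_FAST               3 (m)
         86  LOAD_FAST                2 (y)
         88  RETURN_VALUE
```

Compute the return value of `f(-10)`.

LOAD_FAST a → push -10. Stack: [-10]
LOAD_CONST → push 6. Stack: [-10, 6]
COMPARE_OP bool(!=) → -10 vs 6 = True. Stack: [True]
POP_JUMP_IF_FALSE → pop True; no jump. Stack: []
LOAD_FAST_LOAD_FAST a,a → push -10,-10. Stack: [-10, -10]
BINARY_OP // → -10 // -10 = 1. Stack: [1]
STORE_FAST s → s=1. Stack: []
LOAD_CONST → push 8. Stack: [8]
LOAD_FAST a → push -10. Stack: [8, -10]
BINARY_OP * → 8 * -10 = -80. Stack: [-80]
LOAD_CONST → push 1. Stack: [-80, 1]
BINARY_OP + → -80 + 1 = -79. Stack: [-79]
STORE_FAST y → y=-79. Stack: []
LOAD_FAST a → push -10. Stack: [-10]
LOAD_CONST → push 4. Stack: [-10, 4]
BINARY_OP | → -10 | 4 = -10. Stack: [-10]
STORE_FAST m → m=-10. Stack: []
LOAD_FAST y → push -79. Stack: [-79]
RETURN_VALUE → return -79.

-79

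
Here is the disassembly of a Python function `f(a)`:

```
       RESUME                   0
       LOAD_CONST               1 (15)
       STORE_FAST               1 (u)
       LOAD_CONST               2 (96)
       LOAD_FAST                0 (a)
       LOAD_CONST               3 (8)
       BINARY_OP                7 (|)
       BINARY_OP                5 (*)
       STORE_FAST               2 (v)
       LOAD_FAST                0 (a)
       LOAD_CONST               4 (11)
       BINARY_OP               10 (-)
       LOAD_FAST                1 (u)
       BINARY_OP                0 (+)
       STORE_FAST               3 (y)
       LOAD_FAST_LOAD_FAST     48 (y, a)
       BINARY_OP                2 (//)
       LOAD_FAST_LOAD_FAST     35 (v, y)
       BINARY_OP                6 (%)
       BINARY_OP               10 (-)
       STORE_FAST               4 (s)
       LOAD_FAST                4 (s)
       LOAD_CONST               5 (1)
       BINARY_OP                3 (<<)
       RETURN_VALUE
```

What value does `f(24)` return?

-14

LOAD_CONST → push 15. Stack: [15]
STORE_FAST u → u=15. Stack: []
LOAD_CONST → push 96. Stack: [96]
LOAD_FAST a → push 24. Stack: [96, 24]
LOAD_CONST → push 8. Stack: [96, 24, 8]
BINARY_OP | → 24 | 8 = 24. Stack: [96, 24]
BINARY_OP * → 96 * 24 = 2304. Stack: [2304]
STORE_FAST v → v=2304. Stack: []
LOAD_FAST a → push 24. Stack: [24]
LOAD_CONST → push 11. Stack: [24, 11]
BINARY_OP - → 24 - 11 = 13. Stack: [13]
LOAD_FAST u → push 15. Stack: [13, 15]
BINARY_OP + → 13 + 15 = 28. Stack: [28]
STORE_FAST y → y=28. Stack: []
LOAD_FAST_LOAD_FAST y,a → push 28,24. Stack: [28, 24]
BINARY_OP // → 28 // 24 = 1. Stack: [1]
LOAD_FAST_LOAD_FAST v,y → push 2304,28. Stack: [1, 2304, 28]
BINARY_OP % → 2304 % 28 = 8. Stack: [1, 8]
BINARY_OP - → 1 - 8 = -7. Stack: [-7]
STORE_FAST s → s=-7. Stack: []
LOAD_FAST s → push -7. Stack: [-7]
LOAD_CONST → push 1. Stack: [-7, 1]
BINARY_OP << → -7 << 1 = -14. Stack: [-14]
RETURN_VALUE → return -14.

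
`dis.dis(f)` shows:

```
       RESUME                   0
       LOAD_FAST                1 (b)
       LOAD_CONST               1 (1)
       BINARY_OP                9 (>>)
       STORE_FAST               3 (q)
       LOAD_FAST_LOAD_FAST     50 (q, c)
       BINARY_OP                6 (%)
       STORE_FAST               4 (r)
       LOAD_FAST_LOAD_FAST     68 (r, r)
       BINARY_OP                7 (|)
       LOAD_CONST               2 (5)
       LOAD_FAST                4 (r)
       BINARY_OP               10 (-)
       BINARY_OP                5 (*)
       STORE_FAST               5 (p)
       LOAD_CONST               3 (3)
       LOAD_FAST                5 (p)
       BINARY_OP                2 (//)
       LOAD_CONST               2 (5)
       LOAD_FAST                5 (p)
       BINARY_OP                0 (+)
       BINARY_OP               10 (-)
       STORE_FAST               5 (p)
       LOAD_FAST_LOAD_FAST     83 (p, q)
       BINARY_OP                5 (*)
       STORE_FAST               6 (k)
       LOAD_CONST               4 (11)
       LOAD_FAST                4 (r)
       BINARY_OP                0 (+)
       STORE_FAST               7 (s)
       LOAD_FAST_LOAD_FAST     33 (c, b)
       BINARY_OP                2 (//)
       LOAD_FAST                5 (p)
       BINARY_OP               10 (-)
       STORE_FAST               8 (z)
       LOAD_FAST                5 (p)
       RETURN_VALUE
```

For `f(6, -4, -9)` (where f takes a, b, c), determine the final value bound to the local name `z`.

-6

LOAD_FAST b → push -4. Stack: [-4]
LOAD_CONST → push 1. Stack: [-4, 1]
BINARY_OP >> → -4 >> 1 = -2. Stack: [-2]
STORE_FAST q → q=-2. Stack: []
LOAD_FAST_LOAD_FAST q,c → push -2,-9. Stack: [-2, -9]
BINARY_OP % → -2 % -9 = -2. Stack: [-2]
STORE_FAST r → r=-2. Stack: []
LOAD_FAST_LOAD_FAST r,r → push -2,-2. Stack: [-2, -2]
BINARY_OP | → -2 | -2 = -2. Stack: [-2]
LOAD_CONST → push 5. Stack: [-2, 5]
LOAD_FAST r → push -2. Stack: [-2, 5, -2]
BINARY_OP - → 5 - -2 = 7. Stack: [-2, 7]
BINARY_OP * → -2 * 7 = -14. Stack: [-14]
STORE_FAST p → p=-14. Stack: []
LOAD_CONST → push 3. Stack: [3]
LOAD_FAST p → push -14. Stack: [3, -14]
BINARY_OP // → 3 // -14 = -1. Stack: [-1]
LOAD_CONST → push 5. Stack: [-1, 5]
LOAD_FAST p → push -14. Stack: [-1, 5, -14]
BINARY_OP + → 5 + -14 = -9. Stack: [-1, -9]
BINARY_OP - → -1 - -9 = 8. Stack: [8]
STORE_FAST p → p=8. Stack: []
LOAD_FAST_LOAD_FAST p,q → push 8,-2. Stack: [8, -2]
BINARY_OP * → 8 * -2 = -16. Stack: [-16]
STORE_FAST k → k=-16. Stack: []
LOAD_CONST → push 11. Stack: [11]
LOAD_FAST r → push -2. Stack: [11, -2]
BINARY_OP + → 11 + -2 = 9. Stack: [9]
STORE_FAST s → s=9. Stack: []
LOAD_FAST_LOAD_FAST c,b → push -9,-4. Stack: [-9, -4]
BINARY_OP // → -9 // -4 = 2. Stack: [2]
LOAD_FAST p → push 8. Stack: [2, 8]
BINARY_OP - → 2 - 8 = -6. Stack: [-6]
STORE_FAST z → z=-6. Stack: []
LOAD_FAST p → push 8. Stack: [8]
RETURN_VALUE → return 8.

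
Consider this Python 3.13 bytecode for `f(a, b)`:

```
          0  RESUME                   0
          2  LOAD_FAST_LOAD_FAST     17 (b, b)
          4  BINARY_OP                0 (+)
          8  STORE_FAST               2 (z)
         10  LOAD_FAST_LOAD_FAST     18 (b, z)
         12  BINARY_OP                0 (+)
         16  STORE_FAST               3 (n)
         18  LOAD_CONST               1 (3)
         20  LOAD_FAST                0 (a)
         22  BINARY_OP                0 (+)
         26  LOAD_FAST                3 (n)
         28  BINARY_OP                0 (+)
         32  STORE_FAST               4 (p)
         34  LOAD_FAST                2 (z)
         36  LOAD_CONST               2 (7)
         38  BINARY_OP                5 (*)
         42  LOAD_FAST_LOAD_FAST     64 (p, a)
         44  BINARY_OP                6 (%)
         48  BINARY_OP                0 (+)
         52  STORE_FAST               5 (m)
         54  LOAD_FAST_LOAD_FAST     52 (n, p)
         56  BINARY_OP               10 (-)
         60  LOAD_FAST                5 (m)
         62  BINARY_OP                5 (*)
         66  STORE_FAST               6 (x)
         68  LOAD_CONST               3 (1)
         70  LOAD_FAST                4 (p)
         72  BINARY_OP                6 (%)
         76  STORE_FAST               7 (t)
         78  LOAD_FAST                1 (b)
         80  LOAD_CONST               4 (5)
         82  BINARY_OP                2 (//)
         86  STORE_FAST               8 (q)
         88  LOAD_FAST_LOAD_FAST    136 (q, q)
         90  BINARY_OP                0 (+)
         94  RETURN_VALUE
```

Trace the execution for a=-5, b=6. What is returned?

LOAD_FAST_LOAD_FAST b,b → push 6,6. Stack: [6, 6]
BINARY_OP + → 6 + 6 = 12. Stack: [12]
STORE_FAST z → z=12. Stack: []
LOAD_FAST_LOAD_FAST b,z → push 6,12. Stack: [6, 12]
BINARY_OP + → 6 + 12 = 18. Stack: [18]
STORE_FAST n → n=18. Stack: []
LOAD_CONST → push 3. Stack: [3]
LOAD_FAST a → push -5. Stack: [3, -5]
BINARY_OP + → 3 + -5 = -2. Stack: [-2]
LOAD_FAST n → push 18. Stack: [-2, 18]
BINARY_OP + → -2 + 18 = 16. Stack: [16]
STORE_FAST p → p=16. Stack: []
LOAD_FAST z → push 12. Stack: [12]
LOAD_CONST → push 7. Stack: [12, 7]
BINARY_OP * → 12 * 7 = 84. Stack: [84]
LOAD_FAST_LOAD_FAST p,a → push 16,-5. Stack: [84, 16, -5]
BINARY_OP % → 16 % -5 = -4. Stack: [84, -4]
BINARY_OP + → 84 + -4 = 80. Stack: [80]
STORE_FAST m → m=80. Stack: []
LOAD_FAST_LOAD_FAST n,p → push 18,16. Stack: [18, 16]
BINARY_OP - → 18 - 16 = 2. Stack: [2]
LOAD_FAST m → push 80. Stack: [2, 80]
BINARY_OP * → 2 * 80 = 160. Stack: [160]
STORE_FAST x → x=160. Stack: []
LOAD_CONST → push 1. Stack: [1]
LOAD_FAST p → push 16. Stack: [1, 16]
BINARY_OP % → 1 % 16 = 1. Stack: [1]
STORE_FAST t → t=1. Stack: []
LOAD_FAST b → push 6. Stack: [6]
LOAD_CONST → push 5. Stack: [6, 5]
BINARY_OP // → 6 // 5 = 1. Stack: [1]
STORE_FAST q → q=1. Stack: []
LOAD_FAST_LOAD_FAST q,q → push 1,1. Stack: [1, 1]
BINARY_OP + → 1 + 1 = 2. Stack: [2]
RETURN_VALUE → return 2.

2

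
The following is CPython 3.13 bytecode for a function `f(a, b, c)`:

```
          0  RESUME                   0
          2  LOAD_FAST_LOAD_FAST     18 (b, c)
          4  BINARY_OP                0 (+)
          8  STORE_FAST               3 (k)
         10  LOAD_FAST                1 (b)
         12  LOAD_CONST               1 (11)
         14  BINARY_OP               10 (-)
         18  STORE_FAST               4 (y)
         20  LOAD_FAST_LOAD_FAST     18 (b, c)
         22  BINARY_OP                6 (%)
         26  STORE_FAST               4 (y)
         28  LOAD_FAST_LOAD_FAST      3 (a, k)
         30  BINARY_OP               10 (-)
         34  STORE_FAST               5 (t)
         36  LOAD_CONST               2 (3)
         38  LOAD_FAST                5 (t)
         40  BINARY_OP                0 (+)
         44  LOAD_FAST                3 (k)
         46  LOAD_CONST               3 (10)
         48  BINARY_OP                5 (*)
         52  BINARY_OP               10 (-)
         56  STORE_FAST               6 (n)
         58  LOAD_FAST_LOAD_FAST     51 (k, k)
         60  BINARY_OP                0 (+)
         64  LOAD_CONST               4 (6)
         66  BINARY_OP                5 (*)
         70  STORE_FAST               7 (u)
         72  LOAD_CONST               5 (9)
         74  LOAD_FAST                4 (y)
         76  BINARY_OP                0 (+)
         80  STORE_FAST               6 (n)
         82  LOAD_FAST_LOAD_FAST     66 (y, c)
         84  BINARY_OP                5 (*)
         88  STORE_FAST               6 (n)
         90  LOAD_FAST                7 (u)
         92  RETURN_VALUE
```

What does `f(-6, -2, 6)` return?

48

LOAD_FAST_LOAD_FAST b,c → push -2,6. Stack: [-2, 6]
BINARY_OP + → -2 + 6 = 4. Stack: [4]
STORE_FAST k → k=4. Stack: []
LOAD_FAST b → push -2. Stack: [-2]
LOAD_CONST → push 11. Stack: [-2, 11]
BINARY_OP - → -2 - 11 = -13. Stack: [-13]
STORE_FAST y → y=-13. Stack: []
LOAD_FAST_LOAD_FAST b,c → push -2,6. Stack: [-2, 6]
BINARY_OP % → -2 % 6 = 4. Stack: [4]
STORE_FAST y → y=4. Stack: []
LOAD_FAST_LOAD_FAST a,k → push -6,4. Stack: [-6, 4]
BINARY_OP - → -6 - 4 = -10. Stack: [-10]
STORE_FAST t → t=-10. Stack: []
LOAD_CONST → push 3. Stack: [3]
LOAD_FAST t → push -10. Stack: [3, -10]
BINARY_OP + → 3 + -10 = -7. Stack: [-7]
LOAD_FAST k → push 4. Stack: [-7, 4]
LOAD_CONST → push 10. Stack: [-7, 4, 10]
BINARY_OP * → 4 * 10 = 40. Stack: [-7, 40]
BINARY_OP - → -7 - 40 = -47. Stack: [-47]
STORE_FAST n → n=-47. Stack: []
LOAD_FAST_LOAD_FAST k,k → push 4,4. Stack: [4, 4]
BINARY_OP + → 4 + 4 = 8. Stack: [8]
LOAD_CONST → push 6. Stack: [8, 6]
BINARY_OP * → 8 * 6 = 48. Stack: [48]
STORE_FAST u → u=48. Stack: []
LOAD_CONST → push 9. Stack: [9]
LOAD_FAST y → push 4. Stack: [9, 4]
BINARY_OP + → 9 + 4 = 13. Stack: [13]
STORE_FAST n → n=13. Stack: []
LOAD_FAST_LOAD_FAST y,c → push 4,6. Stack: [4, 6]
BINARY_OP * → 4 * 6 = 24. Stack: [24]
STORE_FAST n → n=24. Stack: []
LOAD_FAST u → push 48. Stack: [48]
RETURN_VALUE → return 48.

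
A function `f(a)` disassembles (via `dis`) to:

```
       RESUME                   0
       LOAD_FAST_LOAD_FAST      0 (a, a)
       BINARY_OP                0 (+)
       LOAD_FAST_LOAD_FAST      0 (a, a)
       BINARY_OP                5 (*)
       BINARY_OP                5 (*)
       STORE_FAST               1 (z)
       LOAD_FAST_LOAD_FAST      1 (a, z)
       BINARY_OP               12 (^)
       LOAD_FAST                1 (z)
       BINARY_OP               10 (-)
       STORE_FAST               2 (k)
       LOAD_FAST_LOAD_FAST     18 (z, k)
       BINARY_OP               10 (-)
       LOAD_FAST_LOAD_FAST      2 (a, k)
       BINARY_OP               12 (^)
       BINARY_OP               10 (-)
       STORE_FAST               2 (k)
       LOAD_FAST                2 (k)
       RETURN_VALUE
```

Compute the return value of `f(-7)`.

-679

LOAD_FAST_LOAD_FAST a,a → push -7,-7. Stack: [-7, -7]
BINARY_OP + → -7 + -7 = -14. Stack: [-14]
LOAD_FAST_LOAD_FAST a,a → push -7,-7. Stack: [-14, -7, -7]
BINARY_OP * → -7 * -7 = 49. Stack: [-14, 49]
BINARY_OP * → -14 * 49 = -686. Stack: [-686]
STORE_FAST z → z=-686. Stack: []
LOAD_FAST_LOAD_FAST a,z → push -7,-686. Stack: [-7, -686]
BINARY_OP ^ → -7 ^ -686 = 683. Stack: [683]
LOAD_FAST z → push -686. Stack: [683, -686]
BINARY_OP - → 683 - -686 = 1369. Stack: [1369]
STORE_FAST k → k=1369. Stack: []
LOAD_FAST_LOAD_FAST z,k → push -686,1369. Stack: [-686, 1369]
BINARY_OP - → -686 - 1369 = -2055. Stack: [-2055]
LOAD_FAST_LOAD_FAST a,k → push -7,1369. Stack: [-2055, -7, 1369]
BINARY_OP ^ → -7 ^ 1369 = -1376. Stack: [-2055, -1376]
BINARY_OP - → -2055 - -1376 = -679. Stack: [-679]
STORE_FAST k → k=-679. Stack: []
LOAD_FAST k → push -679. Stack: [-679]
RETURN_VALUE → return -679.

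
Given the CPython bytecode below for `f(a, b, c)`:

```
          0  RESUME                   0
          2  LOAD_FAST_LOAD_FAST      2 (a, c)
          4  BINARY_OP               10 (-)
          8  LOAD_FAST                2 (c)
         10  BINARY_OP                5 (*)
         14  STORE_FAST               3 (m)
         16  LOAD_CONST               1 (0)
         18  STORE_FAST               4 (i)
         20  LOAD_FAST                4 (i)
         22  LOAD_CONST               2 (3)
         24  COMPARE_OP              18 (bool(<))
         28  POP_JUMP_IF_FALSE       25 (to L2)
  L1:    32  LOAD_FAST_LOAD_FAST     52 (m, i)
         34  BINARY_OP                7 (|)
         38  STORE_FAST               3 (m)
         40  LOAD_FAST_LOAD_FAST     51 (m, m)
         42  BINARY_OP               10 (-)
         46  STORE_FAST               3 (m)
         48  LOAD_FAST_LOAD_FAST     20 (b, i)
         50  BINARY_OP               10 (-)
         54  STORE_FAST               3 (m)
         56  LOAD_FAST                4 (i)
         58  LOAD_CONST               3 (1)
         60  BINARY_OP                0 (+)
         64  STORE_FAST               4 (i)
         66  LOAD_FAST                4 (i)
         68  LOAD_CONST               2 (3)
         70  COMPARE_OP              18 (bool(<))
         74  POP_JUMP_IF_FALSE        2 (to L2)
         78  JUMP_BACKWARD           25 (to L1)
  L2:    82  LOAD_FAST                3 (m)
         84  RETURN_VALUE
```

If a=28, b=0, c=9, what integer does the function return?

-2

LOAD_FAST_LOAD_FAST a,c → push 28,9. Stack: [28, 9]
BINARY_OP - → 28 - 9 = 19. Stack: [19]
LOAD_FAST c → push 9. Stack: [19, 9]
BINARY_OP * → 19 * 9 = 171. Stack: [171]
STORE_FAST m → m=171. Stack: []
LOAD_CONST → push 0. Stack: [0]
STORE_FAST i → i=0. Stack: []
LOAD_FAST i → push 0. Stack: [0]
LOAD_CONST → push 3. Stack: [0, 3]
COMPARE_OP bool(<) → 0 vs 3 = True. Stack: [True]
POP_JUMP_IF_FALSE → pop True; no jump. Stack: []
LOAD_FAST_LOAD_FAST m,i → push 171,0. Stack: [171, 0]
BINARY_OP | → 171 | 0 = 171. Stack: [171]
STORE_FAST m → m=171. Stack: []
LOAD_FAST_LOAD_FAST m,m → push 171,171. Stack: [171, 171]
BINARY_OP - → 171 - 171 = 0. Stack: [0]
STORE_FAST m → m=0. Stack: []
LOAD_FAST_LOAD_FAST b,i → push 0,0. Stack: [0, 0]
BINARY_OP - → 0 - 0 = 0. Stack: [0]
STORE_FAST m → m=0. Stack: []
LOAD_FAST i → push 0. Stack: [0]
LOAD_CONST → push 1. Stack: [0, 1]
BINARY_OP + → 0 + 1 = 1. Stack: [1]
STORE_FAST i → i=1. Stack: []
LOAD_FAST i → push 1. Stack: [1]
LOAD_CONST → push 3. Stack: [1, 3]
COMPARE_OP bool(<) → 1 vs 3 = True. Stack: [True]
POP_JUMP_IF_FALSE → pop True; no jump. Stack: []
LOAD_FAST_LOAD_FAST m,i → push 0,1. Stack: [0, 1]
BINARY_OP | → 0 | 1 = 1. Stack: [1]
STORE_FAST m → m=1. Stack: []
LOAD_FAST_LOAD_FAST m,m → push 1,1. Stack: [1, 1]
BINARY_OP - → 1 - 1 = 0. Stack: [0]
STORE_FAST m → m=0. Stack: []
LOAD_FAST_LOAD_FAST b,i → push 0,1. Stack: [0, 1]
BINARY_OP - → 0 - 1 = -1. Stack: [-1]
STORE_FAST m → m=-1. Stack: []
LOAD_FAST i → push 1. Stack: [1]
LOAD_CONST → push 1. Stack: [1, 1]
BINARY_OP + → 1 + 1 = 2. Stack: [2]
STORE_FAST i → i=2. Stack: []
LOAD_FAST i → push 2. Stack: [2]
LOAD_CONST → push 3. Stack: [2, 3]
COMPARE_OP bool(<) → 2 vs 3 = True. Stack: [True]
POP_JUMP_IF_FALSE → pop True; no jump. Stack: []
LOAD_FAST_LOAD_FAST m,i → push -1,2. Stack: [-1, 2]
BINARY_OP | → -1 | 2 = -1. Stack: [-1]
STORE_FAST m → m=-1. Stack: []
LOAD_FAST_LOAD_FAST m,m → push -1,-1. Stack: [-1, -1]
BINARY_OP - → -1 - -1 = 0. Stack: [0]
STORE_FAST m → m=0. Stack: []
LOAD_FAST_LOAD_FAST b,i → push 0,2. Stack: [0, 2]
BINARY_OP - → 0 - 2 = -2. Stack: [-2]
STORE_FAST m → m=-2. Stack: []
LOAD_FAST i → push 2. Stack: [2]
LOAD_CONST → push 1. Stack: [2, 1]
BINARY_OP + → 2 + 1 = 3. Stack: [3]
STORE_FAST i → i=3. Stack: []
LOAD_FAST i → push 3. Stack: [3]
LOAD_CONST → push 3. Stack: [3, 3]
COMPARE_OP bool(<) → 3 vs 3 = False. Stack: [False]
POP_JUMP_IF_FALSE → pop False; jump. Stack: []
LOAD_FAST m → push -2. Stack: [-2]
RETURN_VALUE → return -2.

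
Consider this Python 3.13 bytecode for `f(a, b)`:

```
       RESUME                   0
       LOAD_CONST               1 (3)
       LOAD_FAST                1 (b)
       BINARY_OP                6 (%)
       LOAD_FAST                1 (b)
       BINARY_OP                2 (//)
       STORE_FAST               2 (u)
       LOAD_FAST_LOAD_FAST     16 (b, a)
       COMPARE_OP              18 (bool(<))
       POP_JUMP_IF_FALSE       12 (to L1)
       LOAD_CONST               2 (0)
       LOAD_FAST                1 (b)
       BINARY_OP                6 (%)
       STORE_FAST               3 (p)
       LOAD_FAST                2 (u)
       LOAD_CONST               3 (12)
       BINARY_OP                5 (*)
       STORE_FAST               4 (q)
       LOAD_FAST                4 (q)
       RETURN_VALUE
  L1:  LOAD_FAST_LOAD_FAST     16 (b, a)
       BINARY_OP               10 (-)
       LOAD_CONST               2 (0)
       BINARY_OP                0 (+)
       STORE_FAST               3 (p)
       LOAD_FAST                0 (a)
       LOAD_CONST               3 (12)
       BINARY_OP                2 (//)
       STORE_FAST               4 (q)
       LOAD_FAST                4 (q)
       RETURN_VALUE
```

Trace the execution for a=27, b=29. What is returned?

LOAD_CONST → push 3. Stack: [3]
LOAD_FAST b → push 29. Stack: [3, 29]
BINARY_OP % → 3 % 29 = 3. Stack: [3]
LOAD_FAST b → push 29. Stack: [3, 29]
BINARY_OP // → 3 // 29 = 0. Stack: [0]
STORE_FAST u → u=0. Stack: []
LOAD_FAST_LOAD_FAST b,a → push 29,27. Stack: [29, 27]
COMPARE_OP bool(<) → 29 vs 27 = False. Stack: [False]
POP_JUMP_IF_FALSE → pop False; jump. Stack: []
LOAD_FAST_LOAD_FAST b,a → push 29,27. Stack: [29, 27]
BINARY_OP - → 29 - 27 = 2. Stack: [2]
LOAD_CONST → push 0. Stack: [2, 0]
BINARY_OP + → 2 + 0 = 2. Stack: [2]
STORE_FAST p → p=2. Stack: []
LOAD_FAST a → push 27. Stack: [27]
LOAD_CONST → push 12. Stack: [27, 12]
BINARY_OP // → 27 // 12 = 2. Stack: [2]
STORE_FAST q → q=2. Stack: []
LOAD_FAST q → push 2. Stack: [2]
RETURN_VALUE → return 2.

2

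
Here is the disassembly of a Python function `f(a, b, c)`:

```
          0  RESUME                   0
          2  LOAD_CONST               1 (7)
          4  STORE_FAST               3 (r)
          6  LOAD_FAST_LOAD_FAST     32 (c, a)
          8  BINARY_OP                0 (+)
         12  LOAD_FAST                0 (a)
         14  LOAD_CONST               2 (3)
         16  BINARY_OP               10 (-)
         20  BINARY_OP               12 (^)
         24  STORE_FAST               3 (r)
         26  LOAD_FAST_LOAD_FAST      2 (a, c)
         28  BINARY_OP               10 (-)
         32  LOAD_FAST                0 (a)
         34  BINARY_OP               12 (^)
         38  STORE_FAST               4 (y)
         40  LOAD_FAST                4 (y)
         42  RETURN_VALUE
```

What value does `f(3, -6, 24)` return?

LOAD_CONST → push 7. Stack: [7]
STORE_FAST r → r=7. Stack: []
LOAD_FAST_LOAD_FAST c,a → push 24,3. Stack: [24, 3]
BINARY_OP + → 24 + 3 = 27. Stack: [27]
LOAD_FAST a → push 3. Stack: [27, 3]
LOAD_CONST → push 3. Stack: [27, 3, 3]
BINARY_OP - → 3 - 3 = 0. Stack: [27, 0]
BINARY_OP ^ → 27 ^ 0 = 27. Stack: [27]
STORE_FAST r → r=27. Stack: []
LOAD_FAST_LOAD_FAST a,c → push 3,24. Stack: [3, 24]
BINARY_OP - → 3 - 24 = -21. Stack: [-21]
LOAD_FAST a → push 3. Stack: [-21, 3]
BINARY_OP ^ → -21 ^ 3 = -24. Stack: [-24]
STORE_FAST y → y=-24. Stack: []
LOAD_FAST y → push -24. Stack: [-24]
RETURN_VALUE → return -24.

-24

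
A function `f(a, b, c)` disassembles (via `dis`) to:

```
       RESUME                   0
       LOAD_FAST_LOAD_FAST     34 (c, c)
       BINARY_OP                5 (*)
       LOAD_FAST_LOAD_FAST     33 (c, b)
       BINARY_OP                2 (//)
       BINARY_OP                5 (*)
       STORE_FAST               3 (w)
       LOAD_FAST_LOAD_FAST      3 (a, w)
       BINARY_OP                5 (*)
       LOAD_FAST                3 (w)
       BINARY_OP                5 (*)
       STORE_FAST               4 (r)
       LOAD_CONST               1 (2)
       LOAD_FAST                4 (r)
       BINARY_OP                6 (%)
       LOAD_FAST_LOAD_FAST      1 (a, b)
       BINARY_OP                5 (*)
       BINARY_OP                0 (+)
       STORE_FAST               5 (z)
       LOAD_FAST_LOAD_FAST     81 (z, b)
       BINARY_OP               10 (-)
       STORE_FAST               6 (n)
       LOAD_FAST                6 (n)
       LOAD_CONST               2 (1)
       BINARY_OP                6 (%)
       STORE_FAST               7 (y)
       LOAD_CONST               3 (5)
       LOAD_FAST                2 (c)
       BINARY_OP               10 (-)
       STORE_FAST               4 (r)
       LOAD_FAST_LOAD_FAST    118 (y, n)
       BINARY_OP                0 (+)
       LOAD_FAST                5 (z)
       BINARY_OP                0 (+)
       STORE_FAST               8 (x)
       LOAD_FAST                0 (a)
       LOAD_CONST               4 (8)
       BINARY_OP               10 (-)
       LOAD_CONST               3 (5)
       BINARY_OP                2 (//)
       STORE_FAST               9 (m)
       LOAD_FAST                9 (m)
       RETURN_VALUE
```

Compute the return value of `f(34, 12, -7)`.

5

LOAD_FAST_LOAD_FAST c,c → push -7,-7. Stack: [-7, -7]
BINARY_OP * → -7 * -7 = 49. Stack: [49]
LOAD_FAST_LOAD_FAST c,b → push -7,12. Stack: [49, -7, 12]
BINARY_OP // → -7 // 12 = -1. Stack: [49, -1]
BINARY_OP * → 49 * -1 = -49. Stack: [-49]
STORE_FAST w → w=-49. Stack: []
LOAD_FAST_LOAD_FAST a,w → push 34,-49. Stack: [34, -49]
BINARY_OP * → 34 * -49 = -1666. Stack: [-1666]
LOAD_FAST w → push -49. Stack: [-1666, -49]
BINARY_OP * → -1666 * -49 = 81634. Stack: [81634]
STORE_FAST r → r=81634. Stack: []
LOAD_CONST → push 2. Stack: [2]
LOAD_FAST r → push 81634. Stack: [2, 81634]
BINARY_OP % → 2 % 81634 = 2. Stack: [2]
LOAD_FAST_LOAD_FAST a,b → push 34,12. Stack: [2, 34, 12]
BINARY_OP * → 34 * 12 = 408. Stack: [2, 408]
BINARY_OP + → 2 + 408 = 410. Stack: [410]
STORE_FAST z → z=410. Stack: []
LOAD_FAST_LOAD_FAST z,b → push 410,12. Stack: [410, 12]
BINARY_OP - → 410 - 12 = 398. Stack: [398]
STORE_FAST n → n=398. Stack: []
LOAD_FAST n → push 398. Stack: [398]
LOAD_CONST → push 1. Stack: [398, 1]
BINARY_OP % → 398 % 1 = 0. Stack: [0]
STORE_FAST y → y=0. Stack: []
LOAD_CONST → push 5. Stack: [5]
LOAD_FAST c → push -7. Stack: [5, -7]
BINARY_OP - → 5 - -7 = 12. Stack: [12]
STORE_FAST r → r=12. Stack: []
LOAD_FAST_LOAD_FAST y,n → push 0,398. Stack: [0, 398]
BINARY_OP + → 0 + 398 = 398. Stack: [398]
LOAD_FAST z → push 410. Stack: [398, 410]
BINARY_OP + → 398 + 410 = 808. Stack: [808]
STORE_FAST x → x=808. Stack: []
LOAD_FAST a → push 34. Stack: [34]
LOAD_CONST → push 8. Stack: [34, 8]
BINARY_OP - → 34 - 8 = 26. Stack: [26]
LOAD_CONST → push 5. Stack: [26, 5]
BINARY_OP // → 26 // 5 = 5. Stack: [5]
STORE_FAST m → m=5. Stack: []
LOAD_FAST m → push 5. Stack: [5]
RETURN_VALUE → return 5.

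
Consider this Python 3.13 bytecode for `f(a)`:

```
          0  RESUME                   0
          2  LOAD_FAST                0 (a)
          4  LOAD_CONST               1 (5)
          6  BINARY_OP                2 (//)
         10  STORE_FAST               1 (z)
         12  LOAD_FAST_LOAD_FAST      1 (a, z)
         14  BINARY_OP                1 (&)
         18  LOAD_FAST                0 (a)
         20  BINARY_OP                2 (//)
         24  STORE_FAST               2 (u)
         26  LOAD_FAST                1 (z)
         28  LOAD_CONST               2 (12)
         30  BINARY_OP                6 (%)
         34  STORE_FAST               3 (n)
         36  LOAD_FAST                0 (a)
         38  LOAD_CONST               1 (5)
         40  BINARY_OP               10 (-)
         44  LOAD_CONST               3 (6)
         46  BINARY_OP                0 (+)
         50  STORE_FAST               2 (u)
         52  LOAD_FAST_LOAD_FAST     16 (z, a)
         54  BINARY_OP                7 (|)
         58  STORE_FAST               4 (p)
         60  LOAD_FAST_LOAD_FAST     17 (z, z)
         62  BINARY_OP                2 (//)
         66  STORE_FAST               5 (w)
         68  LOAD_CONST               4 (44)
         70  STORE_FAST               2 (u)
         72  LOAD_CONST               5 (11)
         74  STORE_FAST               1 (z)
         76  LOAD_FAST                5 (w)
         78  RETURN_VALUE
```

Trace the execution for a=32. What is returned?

LOAD_FAST a → push 32. Stack: [32]
LOAD_CONST → push 5. Stack: [32, 5]
BINARY_OP // → 32 // 5 = 6. Stack: [6]
STORE_FAST z → z=6. Stack: []
LOAD_FAST_LOAD_FAST a,z → push 32,6. Stack: [32, 6]
BINARY_OP & → 32 & 6 = 0. Stack: [0]
LOAD_FAST a → push 32. Stack: [0, 32]
BINARY_OP // → 0 // 32 = 0. Stack: [0]
STORE_FAST u → u=0. Stack: []
LOAD_FAST z → push 6. Stack: [6]
LOAD_CONST → push 12. Stack: [6, 12]
BINARY_OP % → 6 % 12 = 6. Stack: [6]
STORE_FAST n → n=6. Stack: []
LOAD_FAST a → push 32. Stack: [32]
LOAD_CONST → push 5. Stack: [32, 5]
BINARY_OP - → 32 - 5 = 27. Stack: [27]
LOAD_CONST → push 6. Stack: [27, 6]
BINARY_OP + → 27 + 6 = 33. Stack: [33]
STORE_FAST u → u=33. Stack: []
LOAD_FAST_LOAD_FAST z,a → push 6,32. Stack: [6, 32]
BINARY_OP | → 6 | 32 = 38. Stack: [38]
STORE_FAST p → p=38. Stack: []
LOAD_FAST_LOAD_FAST z,z → push 6,6. Stack: [6, 6]
BINARY_OP // → 6 // 6 = 1. Stack: [1]
STORE_FAST w → w=1. Stack: []
LOAD_CONST → push 44. Stack: [44]
STORE_FAST u → u=44. Stack: []
LOAD_CONST → push 11. Stack: [11]
STORE_FAST z → z=11. Stack: []
LOAD_FAST w → push 1. Stack: [1]
RETURN_VALUE → return 1.

1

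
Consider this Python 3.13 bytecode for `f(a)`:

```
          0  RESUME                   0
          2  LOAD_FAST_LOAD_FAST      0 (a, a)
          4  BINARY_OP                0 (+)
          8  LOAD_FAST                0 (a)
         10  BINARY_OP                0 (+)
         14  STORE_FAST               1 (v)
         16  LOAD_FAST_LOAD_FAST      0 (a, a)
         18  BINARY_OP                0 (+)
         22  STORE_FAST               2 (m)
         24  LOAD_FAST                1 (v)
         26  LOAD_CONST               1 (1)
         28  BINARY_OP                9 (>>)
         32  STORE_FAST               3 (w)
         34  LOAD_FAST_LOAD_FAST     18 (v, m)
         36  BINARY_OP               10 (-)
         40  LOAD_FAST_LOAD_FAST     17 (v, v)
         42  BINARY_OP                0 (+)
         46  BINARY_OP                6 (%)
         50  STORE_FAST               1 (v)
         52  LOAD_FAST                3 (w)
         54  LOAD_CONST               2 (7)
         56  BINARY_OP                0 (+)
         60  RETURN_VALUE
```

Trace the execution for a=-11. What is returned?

LOAD_FAST_LOAD_FAST a,a → push -11,-11. Stack: [-11, -11]
BINARY_OP + → -11 + -11 = -22. Stack: [-22]
LOAD_FAST a → push -11. Stack: [-22, -11]
BINARY_OP + → -22 + -11 = -33. Stack: [-33]
STORE_FAST v → v=-33. Stack: []
LOAD_FAST_LOAD_FAST a,a → push -11,-11. Stack: [-11, -11]
BINARY_OP + → -11 + -11 = -22. Stack: [-22]
STORE_FAST m → m=-22. Stack: []
LOAD_FAST v → push -33. Stack: [-33]
LOAD_CONST → push 1. Stack: [-33, 1]
BINARY_OP >> → -33 >> 1 = -17. Stack: [-17]
STORE_FAST w → w=-17. Stack: []
LOAD_FAST_LOAD_FAST v,m → push -33,-22. Stack: [-33, -22]
BINARY_OP - → -33 - -22 = -11. Stack: [-11]
LOAD_FAST_LOAD_FAST v,v → push -33,-33. Stack: [-11, -33, -33]
BINARY_OP + → -33 + -33 = -66. Stack: [-11, -66]
BINARY_OP % → -11 % -66 = -11. Stack: [-11]
STORE_FAST v → v=-11. Stack: []
LOAD_FAST w → push -17. Stack: [-17]
LOAD_CONST → push 7. Stack: [-17, 7]
BINARY_OP + → -17 + 7 = -10. Stack: [-10]
RETURN_VALUE → return -10.

-10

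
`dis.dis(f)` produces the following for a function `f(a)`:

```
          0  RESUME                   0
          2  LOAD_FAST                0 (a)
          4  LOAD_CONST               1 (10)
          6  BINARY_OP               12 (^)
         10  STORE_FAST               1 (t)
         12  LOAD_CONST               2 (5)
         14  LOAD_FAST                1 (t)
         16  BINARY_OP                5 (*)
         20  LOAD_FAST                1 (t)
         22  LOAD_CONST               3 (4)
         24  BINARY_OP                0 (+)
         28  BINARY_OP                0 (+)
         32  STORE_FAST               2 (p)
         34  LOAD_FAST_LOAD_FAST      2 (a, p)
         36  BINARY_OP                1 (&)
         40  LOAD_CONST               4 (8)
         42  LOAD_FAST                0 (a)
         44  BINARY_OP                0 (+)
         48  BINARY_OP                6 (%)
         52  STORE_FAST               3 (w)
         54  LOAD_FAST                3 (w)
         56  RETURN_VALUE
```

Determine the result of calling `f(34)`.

LOAD_FAST a → push 34. Stack: [34]
LOAD_CONST → push 10. Stack: [34, 10]
BINARY_OP ^ → 34 ^ 10 = 40. Stack: [40]
STORE_FAST t → t=40. Stack: []
LOAD_CONST → push 5. Stack: [5]
LOAD_FAST t → push 40. Stack: [5, 40]
BINARY_OP * → 5 * 40 = 200. Stack: [200]
LOAD_FAST t → push 40. Stack: [200, 40]
LOAD_CONST → push 4. Stack: [200, 40, 4]
BINARY_OP + → 40 + 4 = 44. Stack: [200, 44]
BINARY_OP + → 200 + 44 = 244. Stack: [244]
STORE_FAST p → p=244. Stack: []
LOAD_FAST_LOAD_FAST a,p → push 34,244. Stack: [34, 244]
BINARY_OP & → 34 & 244 = 32. Stack: [32]
LOAD_CONST → push 8. Stack: [32, 8]
LOAD_FAST a → push 34. Stack: [32, 8, 34]
BINARY_OP + → 8 + 34 = 42. Stack: [32, 42]
BINARY_OP % → 32 % 42 = 32. Stack: [32]
STORE_FAST w → w=32. Stack: []
LOAD_FAST w → push 32. Stack: [32]
RETURN_VALUE → return 32.

32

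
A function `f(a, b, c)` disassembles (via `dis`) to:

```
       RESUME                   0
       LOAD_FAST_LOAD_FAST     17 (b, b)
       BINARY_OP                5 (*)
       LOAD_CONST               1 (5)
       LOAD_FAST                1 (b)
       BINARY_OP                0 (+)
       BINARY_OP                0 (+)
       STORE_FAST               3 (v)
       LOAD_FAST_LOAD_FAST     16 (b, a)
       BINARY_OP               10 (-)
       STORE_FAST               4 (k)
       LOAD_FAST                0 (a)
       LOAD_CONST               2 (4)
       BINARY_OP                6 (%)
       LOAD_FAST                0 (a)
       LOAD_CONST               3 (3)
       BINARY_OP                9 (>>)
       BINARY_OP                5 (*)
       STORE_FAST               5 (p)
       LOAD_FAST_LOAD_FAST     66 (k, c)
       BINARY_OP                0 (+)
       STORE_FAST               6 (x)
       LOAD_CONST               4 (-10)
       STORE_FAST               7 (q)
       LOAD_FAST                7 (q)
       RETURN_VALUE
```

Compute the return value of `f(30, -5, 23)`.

-10

LOAD_FAST_LOAD_FAST b,b → push -5,-5. Stack: [-5, -5]
BINARY_OP * → -5 * -5 = 25. Stack: [25]
LOAD_CONST → push 5. Stack: [25, 5]
LOAD_FAST b → push -5. Stack: [25, 5, -5]
BINARY_OP + → 5 + -5 = 0. Stack: [25, 0]
BINARY_OP + → 25 + 0 = 25. Stack: [25]
STORE_FAST v → v=25. Stack: []
LOAD_FAST_LOAD_FAST b,a → push -5,30. Stack: [-5, 30]
BINARY_OP - → -5 - 30 = -35. Stack: [-35]
STORE_FAST k → k=-35. Stack: []
LOAD_FAST a → push 30. Stack: [30]
LOAD_CONST → push 4. Stack: [30, 4]
BINARY_OP % → 30 % 4 = 2. Stack: [2]
LOAD_FAST a → push 30. Stack: [2, 30]
LOAD_CONST → push 3. Stack: [2, 30, 3]
BINARY_OP >> → 30 >> 3 = 3. Stack: [2, 3]
BINARY_OP * → 2 * 3 = 6. Stack: [6]
STORE_FAST p → p=6. Stack: []
LOAD_FAST_LOAD_FAST k,c → push -35,23. Stack: [-35, 23]
BINARY_OP + → -35 + 23 = -12. Stack: [-12]
STORE_FAST x → x=-12. Stack: []
LOAD_CONST → push -10. Stack: [-10]
STORE_FAST q → q=-10. Stack: []
LOAD_FAST q → push -10. Stack: [-10]
RETURN_VALUE → return -10.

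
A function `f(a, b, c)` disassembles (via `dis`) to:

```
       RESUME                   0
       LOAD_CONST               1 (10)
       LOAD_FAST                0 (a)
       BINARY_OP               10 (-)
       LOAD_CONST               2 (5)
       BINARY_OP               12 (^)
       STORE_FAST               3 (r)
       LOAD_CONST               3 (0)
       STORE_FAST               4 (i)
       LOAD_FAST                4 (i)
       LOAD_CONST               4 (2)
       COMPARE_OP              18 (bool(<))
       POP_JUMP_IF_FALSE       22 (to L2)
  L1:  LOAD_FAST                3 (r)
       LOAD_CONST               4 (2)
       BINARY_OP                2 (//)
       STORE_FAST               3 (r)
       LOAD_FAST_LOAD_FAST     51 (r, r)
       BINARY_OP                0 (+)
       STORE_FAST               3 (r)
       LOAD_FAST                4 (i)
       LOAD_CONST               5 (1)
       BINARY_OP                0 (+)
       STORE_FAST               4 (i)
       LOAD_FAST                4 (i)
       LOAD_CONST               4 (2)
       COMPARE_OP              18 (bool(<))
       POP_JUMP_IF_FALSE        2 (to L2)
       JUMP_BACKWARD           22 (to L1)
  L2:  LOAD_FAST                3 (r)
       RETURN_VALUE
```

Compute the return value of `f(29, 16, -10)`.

-24

LOAD_CONST → push 10. Stack: [10]
LOAD_FAST a → push 29. Stack: [10, 29]
BINARY_OP - → 10 - 29 = -19. Stack: [-19]
LOAD_CONST → push 5. Stack: [-19, 5]
BINARY_OP ^ → -19 ^ 5 = -24. Stack: [-24]
STORE_FAST r → r=-24. Stack: []
LOAD_CONST → push 0. Stack: [0]
STORE_FAST i → i=0. Stack: []
LOAD_FAST i → push 0. Stack: [0]
LOAD_CONST → push 2. Stack: [0, 2]
COMPARE_OP bool(<) → 0 vs 2 = True. Stack: [True]
POP_JUMP_IF_FALSE → pop True; no jump. Stack: []
LOAD_FAST r → push -24. Stack: [-24]
LOAD_CONST → push 2. Stack: [-24, 2]
BINARY_OP // → -24 // 2 = -12. Stack: [-12]
STORE_FAST r → r=-12. Stack: []
LOAD_FAST_LOAD_FAST r,r → push -12,-12. Stack: [-12, -12]
BINARY_OP + → -12 + -12 = -24. Stack: [-24]
STORE_FAST r → r=-24. Stack: []
LOAD_FAST i → push 0. Stack: [0]
LOAD_CONST → push 1. Stack: [0, 1]
BINARY_OP + → 0 + 1 = 1. Stack: [1]
STORE_FAST i → i=1. Stack: []
LOAD_FAST i → push 1. Stack: [1]
LOAD_CONST → push 2. Stack: [1, 2]
COMPARE_OP bool(<) → 1 vs 2 = True. Stack: [True]
POP_JUMP_IF_FALSE → pop True; no jump. Stack: []
LOAD_FAST r → push -24. Stack: [-24]
LOAD_CONST → push 2. Stack: [-24, 2]
BINARY_OP // → -24 // 2 = -12. Stack: [-12]
STORE_FAST r → r=-12. Stack: []
LOAD_FAST_LOAD_FAST r,r → push -12,-12. Stack: [-12, -12]
BINARY_OP + → -12 + -12 = -24. Stack: [-24]
STORE_FAST r → r=-24. Stack: []
LOAD_FAST i → push 1. Stack: [1]
LOAD_CONST → push 1. Stack: [1, 1]
BINARY_OP + → 1 + 1 = 2. Stack: [2]
STORE_FAST i → i=2. Stack: []
LOAD_FAST i → push 2. Stack: [2]
LOAD_CONST → push 2. Stack: [2, 2]
COMPARE_OP bool(<) → 2 vs 2 = False. Stack: [False]
POP_JUMP_IF_FALSE → pop False; jump. Stack: []
LOAD_FAST r → push -24. Stack: [-24]
RETURN_VALUE → return -24.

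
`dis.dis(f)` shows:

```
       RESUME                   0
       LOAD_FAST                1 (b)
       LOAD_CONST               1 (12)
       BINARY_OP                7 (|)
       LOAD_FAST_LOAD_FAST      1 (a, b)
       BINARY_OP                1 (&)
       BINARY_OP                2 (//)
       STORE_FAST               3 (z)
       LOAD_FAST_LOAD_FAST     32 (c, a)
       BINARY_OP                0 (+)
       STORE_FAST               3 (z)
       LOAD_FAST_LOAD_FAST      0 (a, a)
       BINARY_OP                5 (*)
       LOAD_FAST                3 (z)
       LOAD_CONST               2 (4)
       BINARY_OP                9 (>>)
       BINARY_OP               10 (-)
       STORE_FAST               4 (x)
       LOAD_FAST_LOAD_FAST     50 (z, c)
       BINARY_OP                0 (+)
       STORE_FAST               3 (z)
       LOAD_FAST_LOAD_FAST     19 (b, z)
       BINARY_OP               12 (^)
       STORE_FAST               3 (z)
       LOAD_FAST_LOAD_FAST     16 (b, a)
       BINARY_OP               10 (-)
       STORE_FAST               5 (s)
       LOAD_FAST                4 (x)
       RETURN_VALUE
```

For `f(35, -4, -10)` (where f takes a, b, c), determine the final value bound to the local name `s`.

-39

LOAD_FAST b → push -4. Stack: [-4]
LOAD_CONST → push 12. Stack: [-4, 12]
BINARY_OP | → -4 | 12 = -4. Stack: [-4]
LOAD_FAST_LOAD_FAST a,b → push 35,-4. Stack: [-4, 35, -4]
BINARY_OP & → 35 & -4 = 32. Stack: [-4, 32]
BINARY_OP // → -4 // 32 = -1. Stack: [-1]
STORE_FAST z → z=-1. Stack: []
LOAD_FAST_LOAD_FAST c,a → push -10,35. Stack: [-10, 35]
BINARY_OP + → -10 + 35 = 25. Stack: [25]
STORE_FAST z → z=25. Stack: []
LOAD_FAST_LOAD_FAST a,a → push 35,35. Stack: [35, 35]
BINARY_OP * → 35 * 35 = 1225. Stack: [1225]
LOAD_FAST z → push 25. Stack: [1225, 25]
LOAD_CONST → push 4. Stack: [1225, 25, 4]
BINARY_OP >> → 25 >> 4 = 1. Stack: [1225, 1]
BINARY_OP - → 1225 - 1 = 1224. Stack: [1224]
STORE_FAST x → x=1224. Stack: []
LOAD_FAST_LOAD_FAST z,c → push 25,-10. Stack: [25, -10]
BINARY_OP + → 25 + -10 = 15. Stack: [15]
STORE_FAST z → z=15. Stack: []
LOAD_FAST_LOAD_FAST b,z → push -4,15. Stack: [-4, 15]
BINARY_OP ^ → -4 ^ 15 = -13. Stack: [-13]
STORE_FAST z → z=-13. Stack: []
LOAD_FAST_LOAD_FAST b,a → push -4,35. Stack: [-4, 35]
BINARY_OP - → -4 - 35 = -39. Stack: [-39]
STORE_FAST s → s=-39. Stack: []
LOAD_FAST x → push 1224. Stack: [1224]
RETURN_VALUE → return 1224.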